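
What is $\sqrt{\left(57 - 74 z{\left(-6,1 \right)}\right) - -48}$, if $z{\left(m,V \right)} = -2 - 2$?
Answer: $\sqrt{401} \approx 20.025$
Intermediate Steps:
$z{\left(m,V \right)} = -4$
$\sqrt{\left(57 - 74 z{\left(-6,1 \right)}\right) - -48} = \sqrt{\left(57 - -296\right) - -48} = \sqrt{\left(57 + 296\right) + \left(160 - 112\right)} = \sqrt{353 + 48} = \sqrt{401}$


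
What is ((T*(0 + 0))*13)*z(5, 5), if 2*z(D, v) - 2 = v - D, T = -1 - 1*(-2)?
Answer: 0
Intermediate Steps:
T = 1 (T = -1 + 2 = 1)
z(D, v) = 1 + v/2 - D/2 (z(D, v) = 1 + (v - D)/2 = 1 + (v/2 - D/2) = 1 + v/2 - D/2)
((T*(0 + 0))*13)*z(5, 5) = ((1*(0 + 0))*13)*(1 + (1/2)*5 - 1/2*5) = ((1*0)*13)*(1 + 5/2 - 5/2) = (0*13)*1 = 0*1 = 0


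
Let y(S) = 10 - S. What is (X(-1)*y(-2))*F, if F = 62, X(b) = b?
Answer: -744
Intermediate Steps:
(X(-1)*y(-2))*F = -(10 - 1*(-2))*62 = -(10 + 2)*62 = -1*12*62 = -12*62 = -744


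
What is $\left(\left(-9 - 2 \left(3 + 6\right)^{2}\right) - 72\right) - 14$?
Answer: $-257$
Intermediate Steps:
$\left(\left(-9 - 2 \left(3 + 6\right)^{2}\right) - 72\right) - 14 = \left(\left(-9 - 2 \cdot 9^{2}\right) - 72\right) - 14 = \left(\left(-9 - 162\right) - 72\right) - 14 = \left(-171 - 72\right) - 14 = -243 - 14 = -257$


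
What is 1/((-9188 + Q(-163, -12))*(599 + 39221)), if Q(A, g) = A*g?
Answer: -1/287978240 ≈ -3.4725e-9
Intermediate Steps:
1/((-9188 + Q(-163, -12))*(599 + 39221)) = 1/((-9188 - 163*(-12))*(599 + 39221)) = 1/((-9188 + 1956)*39820) = 1/(-7232*39820) = 1/(-287978240) = -1/287978240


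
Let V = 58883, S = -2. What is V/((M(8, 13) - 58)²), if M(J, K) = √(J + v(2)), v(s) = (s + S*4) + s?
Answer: 58883/3136 ≈ 18.776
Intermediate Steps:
v(s) = -8 + 2*s (v(s) = (s - 2*4) + s = (s - 8) + s = (-8 + s) + s = -8 + 2*s)
M(J, K) = √(-4 + J) (M(J, K) = √(J + (-8 + 2*2)) = √(J + (-8 + 4)) = √(J - 4) = √(-4 + J))
V/((M(8, 13) - 58)²) = 58883/((√(-4 + 8) - 58)²) = 58883/((√4 - 58)²) = 58883/((2 - 58)²) = 58883/((-56)²) = 58883/3136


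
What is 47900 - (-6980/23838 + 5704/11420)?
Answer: 1629969852956/34028745 ≈ 47900.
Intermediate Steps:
47900 - (-6980/23838 + 5704/11420) = 47900 - (-6980*1/23838 + 5704*(1/11420)) = 47900 - (-3490/11919 + 1426/2855) = 47900 - 1*7032544/34028745 = 47900 - 7032544/34028745 = 1629969852956/34028745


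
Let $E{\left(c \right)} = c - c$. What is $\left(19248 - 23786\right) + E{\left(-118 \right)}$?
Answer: $-4538$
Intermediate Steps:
$E{\left(c \right)} = 0$
$\left(19248 - 23786\right) + E{\left(-118 \right)} = \left(19248 - 23786\right) + 0 = -4538 + 0 = -4538$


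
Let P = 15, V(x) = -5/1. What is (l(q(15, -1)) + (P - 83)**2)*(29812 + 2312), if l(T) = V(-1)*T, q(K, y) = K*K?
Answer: 112401876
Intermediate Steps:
V(x) = -5 (V(x) = -5*1 = -5)
q(K, y) = K**2
l(T) = -5*T
(l(q(15, -1)) + (P - 83)**2)*(29812 + 2312) = (-5*15**2 + (15 - 83)**2)*(29812 + 2312) = (-5*225 + (-68)**2)*32124 = (-1125 + 4624)*32124 = 3499*32124 = 112401876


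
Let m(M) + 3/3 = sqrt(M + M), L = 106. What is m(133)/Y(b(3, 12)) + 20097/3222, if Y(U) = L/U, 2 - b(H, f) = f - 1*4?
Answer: 119423/18974 - 3*sqrt(266)/53 ≈ 5.3709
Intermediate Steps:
m(M) = -1 + sqrt(2)*sqrt(M) (m(M) = -1 + sqrt(M + M) = -1 + sqrt(2*M) = -1 + sqrt(2)*sqrt(M))
b(H, f) = 6 - f (b(H, f) = 2 - (f - 1*4) = 2 - (f - 4) = 2 - (-4 + f) = 2 + (4 - f) = 6 - f)
Y(U) = 106/U
m(133)/Y(b(3, 12)) + 20097/3222 = (-1 + sqrt(2)*sqrt(133))/((106/(6 - 1*12))) + 20097/3222 = (-1 + sqrt(266))/((106/(6 - 12))) + 20097*(1/3222) = (-1 + sqrt(266))/((106/(-6))) + 2233/358 = (-1 + sqrt(266))/((106*(-1/6))) + 2233/358 = (-1 + sqrt(266))/(-53/3) + 2233/358 = (-1 + sqrt(266))*(-3/53) + 2233/358 = (3/53 - 3*sqrt(266)/53) + 2233/358 = 119423/18974 - 3*sqrt(266)/53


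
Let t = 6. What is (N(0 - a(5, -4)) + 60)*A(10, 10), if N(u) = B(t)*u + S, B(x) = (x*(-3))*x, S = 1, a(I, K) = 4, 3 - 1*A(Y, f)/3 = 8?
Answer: -7395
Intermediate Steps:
A(Y, f) = -15 (A(Y, f) = 9 - 3*8 = 9 - 24 = -15)
B(x) = -3*x**2 (B(x) = (-3*x)*x = -3*x**2)
N(u) = 1 - 108*u (N(u) = (-3*6**2)*u + 1 = (-3*36)*u + 1 = -108*u + 1 = 1 - 108*u)
(N(0 - a(5, -4)) + 60)*A(10, 10) = ((1 - 108*(0 - 1*4)) + 60)*(-15) = ((1 - 108*(0 - 4)) + 60)*(-15) = ((1 - 108*(-4)) + 60)*(-15) = ((1 + 432) + 60)*(-15) = (433 + 60)*(-15) = 493*(-15) = -7395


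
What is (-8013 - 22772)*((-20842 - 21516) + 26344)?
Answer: 492990990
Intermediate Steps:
(-8013 - 22772)*((-20842 - 21516) + 26344) = -30785*(-42358 + 26344) = -30785*(-16014) = 492990990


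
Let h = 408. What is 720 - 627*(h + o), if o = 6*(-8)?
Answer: -225000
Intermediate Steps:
o = -48
720 - 627*(h + o) = 720 - 627*(408 - 48) = 720 - 627*360 = 720 - 225720 = -225000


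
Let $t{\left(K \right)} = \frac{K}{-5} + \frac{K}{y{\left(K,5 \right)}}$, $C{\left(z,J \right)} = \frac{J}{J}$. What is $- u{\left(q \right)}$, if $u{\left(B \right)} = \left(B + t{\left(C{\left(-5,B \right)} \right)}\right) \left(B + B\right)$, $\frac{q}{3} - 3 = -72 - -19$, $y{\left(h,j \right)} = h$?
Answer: $-44760$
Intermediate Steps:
$C{\left(z,J \right)} = 1$
$t{\left(K \right)} = 1 - \frac{K}{5}$ ($t{\left(K \right)} = \frac{K}{-5} + \frac{K}{K} = K \left(- \frac{1}{5}\right) + 1 = - \frac{K}{5} + 1 = 1 - \frac{K}{5}$)
$q = -150$ ($q = 9 + 3 \left(-72 - -19\right) = 9 + 3 \left(-72 + 19\right) = 9 + 3 \left(-53\right) = 9 - 159 = -150$)
$u{\left(B \right)} = 2 B \left(\frac{4}{5} + B\right)$ ($u{\left(B \right)} = \left(B + \left(1 - \frac{1}{5}\right)\right) \left(B + B\right) = \left(B + \left(1 - \frac{1}{5}\right)\right) 2 B = \left(B + \frac{4}{5}\right) 2 B = \left(\frac{4}{5} + B\right) 2 B = 2 B \left(\frac{4}{5} + B\right)$)
$- u{\left(q \right)} = - \frac{2 \left(-150\right) \left(4 + 5 \left(-150\right)\right)}{5} = - \frac{2 \left(-150\right) \left(4 - 750\right)}{5} = - \frac{2 \left(-150\right) \left(-746\right)}{5} = \left(-1\right) 44760 = -44760$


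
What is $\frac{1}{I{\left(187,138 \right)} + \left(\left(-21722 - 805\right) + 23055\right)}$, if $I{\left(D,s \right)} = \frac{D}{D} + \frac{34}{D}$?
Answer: $\frac{11}{5821} \approx 0.0018897$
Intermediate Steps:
$I{\left(D,s \right)} = 1 + \frac{34}{D}$
$\frac{1}{I{\left(187,138 \right)} + \left(\left(-21722 - 805\right) + 23055\right)} = \frac{1}{\frac{34 + 187}{187} + \left(\left(-21722 - 805\right) + 23055\right)} = \frac{1}{\frac{1}{187} \cdot 221 + \left(-22527 + 23055\right)} = \frac{1}{\frac{13}{11} + 528} = \frac{1}{\frac{5821}{11}} = \frac{11}{5821}$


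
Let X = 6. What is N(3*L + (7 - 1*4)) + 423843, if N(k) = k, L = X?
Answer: 423864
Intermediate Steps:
L = 6
N(3*L + (7 - 1*4)) + 423843 = (3*6 + (7 - 1*4)) + 423843 = (18 + (7 - 4)) + 423843 = (18 + 3) + 423843 = 21 + 423843 = 423864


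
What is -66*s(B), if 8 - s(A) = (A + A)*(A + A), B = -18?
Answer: 85008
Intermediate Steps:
s(A) = 8 - 4*A² (s(A) = 8 - (A + A)*(A + A) = 8 - 2*A*2*A = 8 - 4*A²)
-66*s(B) = -66*(8 - 4*(-18)²) = -66*(8 - 4*324) = -66*(8 - 1296) = -66*(-1288) = 85008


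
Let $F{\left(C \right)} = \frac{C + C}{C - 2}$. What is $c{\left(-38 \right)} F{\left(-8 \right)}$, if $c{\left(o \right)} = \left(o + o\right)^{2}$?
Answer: $\frac{46208}{5} \approx 9241.6$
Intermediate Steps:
$F{\left(C \right)} = \frac{2 C}{-2 + C}$
$c{\left(o \right)} = 4 o^{2}$ ($c{\left(o \right)} = \left(2 o\right)^{2} = 4 o^{2}$)
$c{\left(-38 \right)} F{\left(-8 \right)} = 4 \left(-38\right)^{2} \cdot 2 \left(-8\right) \frac{1}{-2 - 8} = 4 \cdot 1444 \cdot 2 \left(-8\right) \frac{1}{-10} = 5776 \cdot 2 \left(-8\right) \left(- \frac{1}{10}\right) = 5776 \cdot \frac{8}{5} = \frac{46208}{5}$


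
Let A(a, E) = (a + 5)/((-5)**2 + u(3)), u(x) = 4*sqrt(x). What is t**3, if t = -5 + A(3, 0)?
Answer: -19381514085/192100033 - 692183904*sqrt(3)/192100033 ≈ -107.13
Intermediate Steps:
A(a, E) = (5 + a)/(25 + 4*sqrt(3)) (A(a, E) = (a + 5)/((-5)**2 + 4*sqrt(3)) = (5 + a)/(25 + 4*sqrt(3)))
t = -5 + 8/(25 + 4*sqrt(3)) (t = -5 + (5 + 3)/(25 + 4*sqrt(3)) = -5 + 8/(25 + 4*sqrt(3)) ≈ -4.7494)
t**3 = (-2685/577 - 32*sqrt(3)/577)**3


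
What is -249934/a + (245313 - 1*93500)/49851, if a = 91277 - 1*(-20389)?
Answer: 748815104/927776961 ≈ 0.80711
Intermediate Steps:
a = 111666 (a = 91277 + 20389 = 111666)
-249934/a + (245313 - 1*93500)/49851 = -249934/111666 + (245313 - 1*93500)/49851 = -249934*1/111666 + (245313 - 93500)*(1/49851) = -124967/55833 + 151813*(1/49851) = -124967/55833 + 151813/49851 = 748815104/927776961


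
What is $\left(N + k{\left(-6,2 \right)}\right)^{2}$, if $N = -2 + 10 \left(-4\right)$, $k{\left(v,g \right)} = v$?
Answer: $2304$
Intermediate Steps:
$N = -42$ ($N = -2 - 40 = -42$)
$\left(N + k{\left(-6,2 \right)}\right)^{2} = \left(-42 - 6\right)^{2} = \left(-48\right)^{2} = 2304$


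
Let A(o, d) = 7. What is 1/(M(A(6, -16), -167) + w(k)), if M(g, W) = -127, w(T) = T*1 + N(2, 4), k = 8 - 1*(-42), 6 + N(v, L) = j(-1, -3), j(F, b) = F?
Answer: -1/84 ≈ -0.011905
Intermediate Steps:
N(v, L) = -7 (N(v, L) = -6 - 1 = -7)
k = 50 (k = 8 + 42 = 50)
w(T) = -7 + T (w(T) = T*1 - 7 = T - 7 = -7 + T)
1/(M(A(6, -16), -167) + w(k)) = 1/(-127 + (-7 + 50)) = 1/(-127 + 43) = 1/(-84) = -1/84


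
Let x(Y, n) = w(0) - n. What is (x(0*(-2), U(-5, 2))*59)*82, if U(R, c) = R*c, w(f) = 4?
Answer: 67732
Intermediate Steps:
x(Y, n) = 4 - n
(x(0*(-2), U(-5, 2))*59)*82 = ((4 - (-5)*2)*59)*82 = ((4 - 1*(-10))*59)*82 = ((4 + 10)*59)*82 = (14*59)*82 = 826*82 = 67732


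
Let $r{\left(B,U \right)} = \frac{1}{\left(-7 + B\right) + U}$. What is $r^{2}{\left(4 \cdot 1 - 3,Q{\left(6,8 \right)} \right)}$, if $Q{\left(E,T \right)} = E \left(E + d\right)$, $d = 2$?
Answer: $\frac{1}{1764} \approx 0.00056689$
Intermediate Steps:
$Q{\left(E,T \right)} = E \left(2 + E\right)$ ($Q{\left(E,T \right)} = E \left(E + 2\right) = E \left(2 + E\right)$)
$r{\left(B,U \right)} = \frac{1}{-7 + B + U}$
$r^{2}{\left(4 \cdot 1 - 3,Q{\left(6,8 \right)} \right)} = \left(\frac{1}{-7 + \left(4 \cdot 1 - 3\right) + 6 \left(2 + 6\right)}\right)^{2} = \left(\frac{1}{-7 + \left(4 - 3\right) + 6 \cdot 8}\right)^{2} = \left(\frac{1}{-7 + 1 + 48}\right)^{2} = \left(\frac{1}{42}\right)^{2} = \frac{1}{1764}$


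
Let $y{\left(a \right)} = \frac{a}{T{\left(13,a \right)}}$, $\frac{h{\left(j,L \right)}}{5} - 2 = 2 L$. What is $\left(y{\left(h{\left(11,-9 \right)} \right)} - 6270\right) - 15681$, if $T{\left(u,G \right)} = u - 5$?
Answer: $-21961$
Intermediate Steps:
$T{\left(u,G \right)} = -5 + u$
$h{\left(j,L \right)} = 10 + 10 L$ ($h{\left(j,L \right)} = 10 + 5 \cdot 2 L = 10 + 10 L$)
$y{\left(a \right)} = \frac{a}{8}$ ($y{\left(a \right)} = \frac{a}{-5 + 13} = \frac{a}{8}$)
$\left(y{\left(h{\left(11,-9 \right)} \right)} - 6270\right) - 15681 = \left(\frac{10 + 10 \left(-9\right)}{8} - 6270\right) - 15681 = \left(\frac{10 - 90}{8} - 6270\right) - 15681 = \left(\frac{1}{8} \left(-80\right) - 6270\right) - 15681 = \left(-10 - 6270\right) - 15681 = -6280 - 15681 = -21961$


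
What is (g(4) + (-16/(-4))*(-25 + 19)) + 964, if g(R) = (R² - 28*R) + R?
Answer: 848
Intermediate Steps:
g(R) = R² - 27*R
(g(4) + (-16/(-4))*(-25 + 19)) + 964 = (4*(-27 + 4) + (-16/(-4))*(-25 + 19)) + 964 = (4*(-23) - 16*(-¼)*(-6)) + 964 = (-92 + 4*(-6)) + 964 = (-92 - 24) + 964 = -116 + 964 = 848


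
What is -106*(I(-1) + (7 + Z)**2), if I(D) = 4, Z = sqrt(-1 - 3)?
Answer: -5194 - 2968*I ≈ -5194.0 - 2968.0*I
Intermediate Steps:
Z = 2*I (Z = sqrt(-4) = 2*I ≈ 2.0*I)
-106*(I(-1) + (7 + Z)**2) = -106*(4 + (7 + 2*I)**2) = -424 - 106*(7 + 2*I)**2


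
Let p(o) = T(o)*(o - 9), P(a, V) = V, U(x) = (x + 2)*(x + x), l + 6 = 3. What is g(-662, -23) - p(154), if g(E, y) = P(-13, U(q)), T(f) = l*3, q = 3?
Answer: 1335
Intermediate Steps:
l = -3 (l = -6 + 3 = -3)
T(f) = -9 (T(f) = -3*3 = -9)
U(x) = 2*x*(2 + x) (U(x) = (2 + x)*(2*x) = 2*x*(2 + x))
p(o) = 81 - 9*o (p(o) = -9*(o - 9) = -9*(-9 + o) = 81 - 9*o)
g(E, y) = 30 (g(E, y) = 2*3*(2 + 3) = 2*3*5 = 30)
g(-662, -23) - p(154) = 30 - (81 - 9*154) = 30 - (81 - 1386) = 30 - 1*(-1305) = 30 + 1305 = 1335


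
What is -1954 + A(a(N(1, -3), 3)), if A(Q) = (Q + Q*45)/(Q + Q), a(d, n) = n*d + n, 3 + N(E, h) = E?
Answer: -1931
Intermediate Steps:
N(E, h) = -3 + E
a(d, n) = n + d*n (a(d, n) = d*n + n = n + d*n)
A(Q) = 23 (A(Q) = (Q + 45*Q)/((2*Q)) = (46*Q)*(1/(2*Q)) = 23)
-1954 + A(a(N(1, -3), 3)) = -1954 + 23 = -1931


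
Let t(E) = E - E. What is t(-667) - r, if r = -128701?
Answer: 128701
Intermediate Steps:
t(E) = 0
t(-667) - r = 0 - 1*(-128701) = 0 + 128701 = 128701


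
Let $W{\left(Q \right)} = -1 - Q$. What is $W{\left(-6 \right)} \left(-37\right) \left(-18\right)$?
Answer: $3330$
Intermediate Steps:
$W{\left(-6 \right)} \left(-37\right) \left(-18\right) = \left(-1 - -6\right) \left(-37\right) \left(-18\right) = \left(-1 + 6\right) \left(-37\right) \left(-18\right) = 5 \left(-37\right) \left(-18\right) = \left(-185\right) \left(-18\right) = 3330$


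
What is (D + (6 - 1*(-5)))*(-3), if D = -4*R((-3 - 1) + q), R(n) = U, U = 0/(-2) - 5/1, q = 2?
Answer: -93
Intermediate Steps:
U = -5 (U = 0*(-½) - 5*1 = 0 - 5 = -5)
R(n) = -5
D = 20 (D = -4*(-5) = 20)
(D + (6 - 1*(-5)))*(-3) = (20 + (6 - 1*(-5)))*(-3) = (20 + (6 + 5))*(-3) = (20 + 11)*(-3) = 31*(-3) = -93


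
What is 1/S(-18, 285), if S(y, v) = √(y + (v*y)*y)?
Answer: √10258/30774 ≈ 0.0032911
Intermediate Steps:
S(y, v) = √(y + v*y²)
1/S(-18, 285) = 1/(√(-18*(1 + 285*(-18)))) = 1/(√(-18*(1 - 5130))) = 1/(√(-18*(-5129))) = 1/(√92322) = 1/(3*√10258) = √10258/30774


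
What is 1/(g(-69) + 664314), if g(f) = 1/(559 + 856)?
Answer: 1415/940004311 ≈ 1.5053e-6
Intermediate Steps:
g(f) = 1/1415
1/(g(-69) + 664314) = 1/(1/1415 + 664314) = 1/(940004311/1415) = 1415/940004311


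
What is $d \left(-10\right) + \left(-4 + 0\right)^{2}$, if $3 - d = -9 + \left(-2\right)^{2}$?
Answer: $-64$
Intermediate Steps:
$d = 8$ ($d = 3 - \left(-9 + \left(-2\right)^{2}\right) = 3 - \left(-9 + 4\right) = 3 - -5 = 3 + 5 = 8$)
$d \left(-10\right) + \left(-4 + 0\right)^{2} = 8 \left(-10\right) + \left(-4 + 0\right)^{2} = -80 + \left(-4\right)^{2} = -80 + 16 = -64$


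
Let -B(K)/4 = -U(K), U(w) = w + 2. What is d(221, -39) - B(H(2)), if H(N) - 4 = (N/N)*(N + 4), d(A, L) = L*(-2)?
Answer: 30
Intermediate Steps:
d(A, L) = -2*L
U(w) = 2 + w
H(N) = 8 + N (H(N) = 4 + (N/N)*(N + 4) = 4 + 1*(4 + N) = 4 + (4 + N) = 8 + N)
B(K) = 8 + 4*K (B(K) = -(-4)*(2 + K) = -4*(-2 - K) = 8 + 4*K)
d(221, -39) - B(H(2)) = -2*(-39) - (8 + 4*(8 + 2)) = 78 - (8 + 4*10) = 78 - (8 + 40) = 78 - 1*48 = 78 - 48 = 30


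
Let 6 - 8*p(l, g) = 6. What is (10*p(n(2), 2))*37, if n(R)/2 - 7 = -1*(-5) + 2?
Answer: 0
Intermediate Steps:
n(R) = 28 (n(R) = 14 + 2*(-1*(-5) + 2) = 14 + 2*(5 + 2) = 14 + 2*7 = 14 + 14 = 28)
p(l, g) = 0 (p(l, g) = 3/4 - 1/8*6 = 3/4 - 3/4 = 0)
(10*p(n(2), 2))*37 = (10*0)*37 = 0*37 = 0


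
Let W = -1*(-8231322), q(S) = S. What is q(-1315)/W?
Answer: -1315/8231322 ≈ -0.00015976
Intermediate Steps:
W = 8231322
q(-1315)/W = -1315/8231322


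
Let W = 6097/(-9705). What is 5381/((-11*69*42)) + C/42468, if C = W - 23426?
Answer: -58428554883/81102342860 ≈ -0.72043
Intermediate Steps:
W = -6097/9705 (W = 6097*(-1/9705) = -6097/9705 ≈ -0.62823)
C = -227355427/9705 (C = -6097/9705 - 23426 = -227355427/9705 ≈ -23427.)
5381/((-11*69*42)) + C/42468 = 5381/((-11*69*42)) - 227355427/9705/42468 = 5381/((-759*42)) - 227355427/9705*1/42468 = 5381/(-31878) - 227355427/412151940 = 5381*(-1/31878) - 227355427/412151940 = -5381/31878 - 227355427/412151940 = -58428554883/81102342860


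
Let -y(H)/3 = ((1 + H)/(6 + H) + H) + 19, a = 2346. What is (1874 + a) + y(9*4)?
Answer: 56733/14 ≈ 4052.4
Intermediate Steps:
y(H) = -57 - 3*H - 3*(1 + H)/(6 + H) (y(H) = -3*(((1 + H)/(6 + H) + H) + 19) = -3*((H + (1 + H)/(6 + H)) + 19) = -3*(19 + H + (1 + H)/(6 + H)) = -57 - 3*H - 3*(1 + H)/(6 + H))
(1874 + a) + y(9*4) = (1874 + 2346) + 3*(-115 - (9*4)² - 234*4)/(6 + 9*4) = 4220 + 3*(-115 - 1*36² - 26*36)/(6 + 36) = 4220 + 3*(-115 - 1*1296 - 936)/42 = 4220 + 3*(1/42)*(-115 - 1296 - 936) = 4220 + 3*(1/42)*(-2347) = 4220 - 2347/14 = 56733/14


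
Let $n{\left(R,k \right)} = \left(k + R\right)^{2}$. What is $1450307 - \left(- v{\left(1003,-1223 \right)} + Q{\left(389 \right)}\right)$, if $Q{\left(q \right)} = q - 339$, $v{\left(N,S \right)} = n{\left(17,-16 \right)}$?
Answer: $1450258$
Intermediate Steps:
$n{\left(R,k \right)} = \left(R + k\right)^{2}$
$v{\left(N,S \right)} = 1$ ($v{\left(N,S \right)} = \left(17 - 16\right)^{2} = 1^{2} = 1$)
$Q{\left(q \right)} = -339 + q$
$1450307 - \left(- v{\left(1003,-1223 \right)} + Q{\left(389 \right)}\right) = 1450307 + \left(1 - \left(-339 + 389\right)\right) = 1450307 + \left(1 - 50\right) = 1450307 - 49 = 1450258$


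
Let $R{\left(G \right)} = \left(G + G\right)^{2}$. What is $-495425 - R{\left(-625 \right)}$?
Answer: $-2057925$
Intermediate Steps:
$R{\left(G \right)} = 4 G^{2}$ ($R{\left(G \right)} = \left(2 G\right)^{2} = 4 G^{2}$)
$-495425 - R{\left(-625 \right)} = -495425 - 4 \left(-625\right)^{2} = -495425 - 4 \cdot 390625 = -495425 - 1562500 = -2057925$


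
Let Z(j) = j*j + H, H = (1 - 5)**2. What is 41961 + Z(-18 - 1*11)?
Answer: 42818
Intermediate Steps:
H = 16 (H = (-4)**2 = 16)
Z(j) = 16 + j**2 (Z(j) = j*j + 16 = j**2 + 16 = 16 + j**2)
41961 + Z(-18 - 1*11) = 41961 + (16 + (-18 - 1*11)**2) = 41961 + (16 + (-18 - 11)**2) = 41961 + (16 + (-29)**2) = 41961 + (16 + 841) = 41961 + 857 = 42818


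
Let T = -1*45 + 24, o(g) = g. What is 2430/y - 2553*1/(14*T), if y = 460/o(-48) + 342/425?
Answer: -1176413879/4387558 ≈ -268.13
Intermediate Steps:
T = -21 (T = -45 + 24 = -21)
y = -44771/5100 (y = 460/(-48) + 342/425 = 460*(-1/48) + 342*(1/425) = -115/12 + 342/425 = -44771/5100 ≈ -8.7786)
2430/y - 2553*1/(14*T) = 2430/(-44771/5100) - 2553/(14*(-21)) = 2430*(-5100/44771) - 2553/(-294) = -12393000/44771 - 2553*(-1/294) = -12393000/44771 + 851/98 = -1176413879/4387558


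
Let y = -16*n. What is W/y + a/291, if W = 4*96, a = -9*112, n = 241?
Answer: -83304/23377 ≈ -3.5635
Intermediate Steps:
a = -1008
y = -3856 (y = -16*241 = -3856)
W = 384
W/y + a/291 = 384/(-3856) - 1008/291 = 384*(-1/3856) - 1008*1/291 = -24/241 - 336/97 = -83304/23377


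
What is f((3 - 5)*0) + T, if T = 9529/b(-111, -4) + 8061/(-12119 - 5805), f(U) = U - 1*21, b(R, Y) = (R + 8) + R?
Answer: -126536653/1917868 ≈ -65.978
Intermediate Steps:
b(R, Y) = 8 + 2*R (b(R, Y) = (8 + R) + R = 8 + 2*R)
f(U) = -21 + U (f(U) = U - 21 = -21 + U)
T = -86261425/1917868 (T = 9529/(8 + 2*(-111)) + 8061/(-12119 - 5805) = 9529/(8 - 222) + 8061/(-17924) = 9529/(-214) + 8061*(-1/17924) = 9529*(-1/214) - 8061/17924 = -9529/214 - 8061/17924 = -86261425/1917868 ≈ -44.978)
f((3 - 5)*0) + T = (-21 + (3 - 5)*0) - 86261425/1917868 = (-21 - 2*0) - 86261425/1917868 = (-21 + 0) - 86261425/1917868 = -21 - 86261425/1917868 = -126536653/1917868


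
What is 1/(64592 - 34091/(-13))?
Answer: 13/873787 ≈ 1.4878e-5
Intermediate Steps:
1/(64592 - 34091/(-13)) = 1/(64592 - 34091*(-1/13)) = 1/(64592 + 34091/13) = 1/(873787/13) = 13/873787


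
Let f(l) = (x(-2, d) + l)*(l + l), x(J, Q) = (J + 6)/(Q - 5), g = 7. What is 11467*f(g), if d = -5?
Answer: 5297754/5 ≈ 1.0596e+6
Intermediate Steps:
x(J, Q) = (6 + J)/(-5 + Q)
f(l) = 2*l*(-2/5 + l) (f(l) = ((6 - 2)/(-5 - 5) + l)*(l + l) = (4/(-10) + l)*(2*l) = (-1/10*4 + l)*(2*l) = (-2/5 + l)*(2*l) = 2*l*(-2/5 + l))
11467*f(g) = 11467*((2/5)*7*(-2 + 5*7)) = 11467*((2/5)*7*(-2 + 35)) = 11467*((2/5)*7*33) = 11467*(462/5) = 5297754/5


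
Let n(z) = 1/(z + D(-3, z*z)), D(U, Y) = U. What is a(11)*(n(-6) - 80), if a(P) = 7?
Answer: -5047/9 ≈ -560.78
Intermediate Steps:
n(z) = 1/(-3 + z) (n(z) = 1/(z - 3) = 1/(-3 + z))
a(11)*(n(-6) - 80) = 7*(1/(-3 - 6) - 80) = 7*(1/(-9) - 80) = 7*(-⅑ - 80) = 7*(-721/9) = -5047/9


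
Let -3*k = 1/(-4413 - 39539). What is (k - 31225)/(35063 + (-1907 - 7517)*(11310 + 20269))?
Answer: 242188447/2307987513744 ≈ 0.00010493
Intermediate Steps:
k = 1/131856 (k = -1/(3*(-4413 - 39539)) = -⅓/(-43952) = -⅓*(-1/43952) = 1/131856 ≈ 7.5840e-6)
(k - 31225)/(35063 + (-1907 - 7517)*(11310 + 20269)) = (1/131856 - 31225)/(35063 + (-1907 - 7517)*(11310 + 20269)) = -4117203599/(131856*(35063 - 9424*31579)) = -4117203599/(131856*(35063 - 297600496)) = -4117203599/131856/(-297565433) = -4117203599/131856*(-1/297565433) = 242188447/2307987513744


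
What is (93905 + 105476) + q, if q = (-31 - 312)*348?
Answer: 80017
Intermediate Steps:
q = -119364 (q = -343*348 = -119364)
(93905 + 105476) + q = (93905 + 105476) - 119364 = 199381 - 119364 = 80017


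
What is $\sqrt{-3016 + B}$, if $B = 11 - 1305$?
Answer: $i \sqrt{4310} \approx 65.651 i$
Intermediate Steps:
$B = -1294$ ($B = 11 - 1305 = -1294$)
$\sqrt{-3016 + B} = \sqrt{-3016 - 1294} = \sqrt{-4310} = i \sqrt{4310}$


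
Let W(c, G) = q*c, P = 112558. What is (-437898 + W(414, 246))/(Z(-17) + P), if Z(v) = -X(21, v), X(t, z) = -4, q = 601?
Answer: -94542/56281 ≈ -1.6798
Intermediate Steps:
Z(v) = 4 (Z(v) = -1*(-4) = 4)
W(c, G) = 601*c
(-437898 + W(414, 246))/(Z(-17) + P) = (-437898 + 601*414)/(4 + 112558) = (-437898 + 248814)/112562 = -189084*1/112562 = -94542/56281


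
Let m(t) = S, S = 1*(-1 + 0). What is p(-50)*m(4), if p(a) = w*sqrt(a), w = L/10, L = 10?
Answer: -5*I*sqrt(2) ≈ -7.0711*I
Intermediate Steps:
w = 1 (w = 10/10 = 10*(1/10) = 1)
p(a) = sqrt(a) (p(a) = 1*sqrt(a) = sqrt(a))
S = -1 (S = 1*(-1) = -1)
m(t) = -1
p(-50)*m(4) = sqrt(-50)*(-1) = (5*I*sqrt(2))*(-1) = -5*I*sqrt(2)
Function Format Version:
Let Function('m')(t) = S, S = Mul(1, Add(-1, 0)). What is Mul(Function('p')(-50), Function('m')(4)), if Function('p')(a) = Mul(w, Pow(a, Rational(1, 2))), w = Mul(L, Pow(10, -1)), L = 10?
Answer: Mul(-5, I, Pow(2, Rational(1, 2))) ≈ Mul(-7.0711, I)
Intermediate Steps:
w = 1 (w = Mul(10, Pow(10, -1)) = Mul(10, Rational(1, 10)) = 1)
Function('p')(a) = Pow(a, Rational(1, 2)) (Function('p')(a) = Mul(1, Pow(a, Rational(1, 2))) = Pow(a, Rational(1, 2)))
S = -1 (S = Mul(1, -1) = -1)
Function('m')(t) = -1
Mul(Function('p')(-50), Function('m')(4)) = Mul(Pow(-50, Rational(1, 2)), -1) = Mul(Mul(5, I, Pow(2, Rational(1, 2))), -1) = Mul(-5, I, Pow(2, Rational(1, 2)))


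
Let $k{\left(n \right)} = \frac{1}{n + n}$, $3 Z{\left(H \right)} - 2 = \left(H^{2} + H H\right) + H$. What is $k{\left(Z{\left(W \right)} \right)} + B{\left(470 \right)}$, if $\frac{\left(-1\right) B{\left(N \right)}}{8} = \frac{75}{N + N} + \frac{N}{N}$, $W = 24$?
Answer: $- \frac{956395}{110732} \approx -8.637$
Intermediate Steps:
$Z{\left(H \right)} = \frac{2}{3} + \frac{H}{3} + \frac{2 H^{2}}{3}$ ($Z{\left(H \right)} = \frac{2}{3} + \frac{\left(H^{2} + H H\right) + H}{3} = \frac{2}{3} + \frac{\left(H^{2} + H^{2}\right) + H}{3} = \frac{2}{3} + \frac{2 H^{2} + H}{3} = \frac{2}{3} + \frac{H + 2 H^{2}}{3} = \frac{2}{3} + \left(\frac{H}{3} + \frac{2 H^{2}}{3}\right) = \frac{2}{3} + \frac{H}{3} + \frac{2 H^{2}}{3}$)
$B{\left(N \right)} = -8 - \frac{300}{N}$ ($B{\left(N \right)} = - 8 \left(\frac{75}{N + N} + \frac{N}{N}\right) = - 8 \left(\frac{75}{2 N} + 1\right) = - 8 \left(1 + \frac{75}{2 N}\right) = -8 - \frac{300}{N}$)
$k{\left(n \right)} = \frac{1}{2 n}$
$k{\left(Z{\left(W \right)} \right)} + B{\left(470 \right)} = \frac{1}{2 \left(\frac{2}{3} + \frac{1}{3} \cdot 24 + \frac{2 \cdot 24^{2}}{3}\right)} - \left(8 + \frac{300}{470}\right) = \frac{1}{2 \left(\frac{2}{3} + 8 + \frac{2}{3} \cdot 576\right)} - \frac{406}{47} = \frac{1}{2 \left(\frac{2}{3} + 8 + 384\right)} - \frac{406}{47} = \frac{1}{2 \cdot \frac{1178}{3}} - \frac{406}{47} = \frac{1}{2} \cdot \frac{3}{1178} - \frac{406}{47} = \frac{3}{2356} - \frac{406}{47} = - \frac{956395}{110732}$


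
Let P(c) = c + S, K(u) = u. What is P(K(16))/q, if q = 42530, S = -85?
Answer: -69/42530 ≈ -0.0016224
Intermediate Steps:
P(c) = -85 + c (P(c) = c - 85 = -85 + c)
P(K(16))/q = (-85 + 16)/42530 = -69*1/42530 = -69/42530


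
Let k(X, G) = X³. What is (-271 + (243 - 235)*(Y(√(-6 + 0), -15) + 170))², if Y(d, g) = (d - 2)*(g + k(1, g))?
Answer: 1648705 - 294112*I*√6 ≈ 1.6487e+6 - 7.2042e+5*I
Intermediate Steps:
Y(d, g) = (1 + g)*(-2 + d) (Y(d, g) = (d - 2)*(g + 1³) = (-2 + d)*(g + 1) = (-2 + d)*(1 + g) = (1 + g)*(-2 + d))
(-271 + (243 - 235)*(Y(√(-6 + 0), -15) + 170))² = (-271 + (243 - 235)*((-2 + √(-6 + 0) - 2*(-15) + √(-6 + 0)*(-15)) + 170))² = (-271 + 8*((-2 + √(-6) + 30 + √(-6)*(-15)) + 170))² = (-271 + 8*((-2 + I*√6 + 30 + (I*√6)*(-15)) + 170))² = (-271 + 8*((-2 + I*√6 + 30 - 15*I*√6) + 170))² = (-271 + 8*((28 - 14*I*√6) + 170))² = (-271 + 8*(198 - 14*I*√6))² = (-271 + (1584 - 112*I*√6))² = (1313 - 112*I*√6)²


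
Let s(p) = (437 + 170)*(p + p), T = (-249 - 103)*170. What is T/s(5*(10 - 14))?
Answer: 1496/607 ≈ 2.4646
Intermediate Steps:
T = -59840 (T = -352*170 = -59840)
s(p) = 1214*p (s(p) = 607*(2*p) = 1214*p)
T/s(5*(10 - 14)) = -59840*1/(6070*(10 - 14)) = -59840/(1214*(5*(-4))) = -59840/(1214*(-20)) = -59840/(-24280) = -59840*(-1/24280) = 1496/607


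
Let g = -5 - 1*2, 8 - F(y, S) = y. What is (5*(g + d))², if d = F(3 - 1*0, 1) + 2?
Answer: 0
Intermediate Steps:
F(y, S) = 8 - y
g = -7 (g = -5 - 2 = -7)
d = 7 (d = (8 - (3 - 1*0)) + 2 = (8 - (3 + 0)) + 2 = (8 - 1*3) + 2 = (8 - 3) + 2 = 5 + 2 = 7)
(5*(g + d))² = (5*(-7 + 7))² = (5*0)² = 0² = 0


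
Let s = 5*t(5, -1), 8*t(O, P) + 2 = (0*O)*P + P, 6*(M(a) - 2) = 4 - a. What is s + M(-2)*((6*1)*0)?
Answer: -15/8 ≈ -1.8750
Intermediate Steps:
M(a) = 8/3 - a/6 (M(a) = 2 + (4 - a)/6 = 2 + (⅔ - a/6) = 8/3 - a/6)
t(O, P) = -¼ + P/8 (t(O, P) = -¼ + ((0*O)*P + P)/8 = -¼ + (0*P + P)/8 = -¼ + (0 + P)/8 = -¼ + P/8)
s = -15/8 (s = 5*(-¼ + (⅛)*(-1)) = 5*(-¼ - ⅛) = 5*(-3/8) = -15/8 ≈ -1.8750)
s + M(-2)*((6*1)*0) = -15/8 + (8/3 - ⅙*(-2))*((6*1)*0) = -15/8 + (8/3 + ⅓)*(6*0) = -15/8 + 3*0 = -15/8 + 0 = -15/8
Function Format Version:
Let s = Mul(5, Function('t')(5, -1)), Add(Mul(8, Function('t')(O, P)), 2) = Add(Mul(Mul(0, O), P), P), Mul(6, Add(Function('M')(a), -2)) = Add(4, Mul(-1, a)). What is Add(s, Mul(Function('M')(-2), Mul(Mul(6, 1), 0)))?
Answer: Rational(-15, 8) ≈ -1.8750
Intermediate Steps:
Function('M')(a) = Add(Rational(8, 3), Mul(Rational(-1, 6), a)) (Function('M')(a) = Add(2, Mul(Rational(1, 6), Add(4, Mul(-1, a)))) = Add(2, Add(Rational(2, 3), Mul(Rational(-1, 6), a))) = Add(Rational(8, 3), Mul(Rational(-1, 6), a)))
Function('t')(O, P) = Add(Rational(-1, 4), Mul(Rational(1, 8), P)) (Function('t')(O, P) = Add(Rational(-1, 4), Mul(Rational(1, 8), Add(Mul(Mul(0, O), P), P))) = Add(Rational(-1, 4), Mul(Rational(1, 8), Add(Mul(0, P), P))) = Add(Rational(-1, 4), Mul(Rational(1, 8), Add(0, P))) = Add(Rational(-1, 4), Mul(Rational(1, 8), P)))
s = Rational(-15, 8) (s = Mul(5, Add(Rational(-1, 4), Mul(Rational(1, 8), -1))) = Mul(5, Add(Rational(-1, 4), Rational(-1, 8))) = Mul(5, Rational(-3, 8)) = Rational(-15, 8) ≈ -1.8750)
Add(s, Mul(Function('M')(-2), Mul(Mul(6, 1), 0))) = Add(Rational(-15, 8), Mul(Add(Rational(8, 3), Mul(Rational(-1, 6), -2)), Mul(Mul(6, 1), 0))) = Add(Rational(-15, 8), Mul(Add(Rational(8, 3), Rational(1, 3)), Mul(6, 0))) = Add(Rational(-15, 8), Mul(3, 0)) = Add(Rational(-15, 8), 0) = Rational(-15, 8)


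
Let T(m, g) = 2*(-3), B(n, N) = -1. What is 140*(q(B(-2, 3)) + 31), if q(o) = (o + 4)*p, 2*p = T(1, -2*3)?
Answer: 3080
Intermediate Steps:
T(m, g) = -6
p = -3 (p = (½)*(-6) = -3)
q(o) = -12 - 3*o (q(o) = (o + 4)*(-3) = (4 + o)*(-3) = -12 - 3*o)
140*(q(B(-2, 3)) + 31) = 140*((-12 - 3*(-1)) + 31) = 140*((-12 + 3) + 31) = 140*(-9 + 31) = 140*22 = 3080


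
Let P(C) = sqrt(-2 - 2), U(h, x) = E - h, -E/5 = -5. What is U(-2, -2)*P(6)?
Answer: 54*I ≈ 54.0*I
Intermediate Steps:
E = 25 (E = -5*(-5) = 25)
U(h, x) = 25 - h
P(C) = 2*I (P(C) = sqrt(-4) = 2*I)
U(-2, -2)*P(6) = (25 - 1*(-2))*(2*I) = (25 + 2)*(2*I) = 27*(2*I) = 54*I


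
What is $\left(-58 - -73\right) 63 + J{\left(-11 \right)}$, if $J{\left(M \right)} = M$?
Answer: $934$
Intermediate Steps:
$\left(-58 - -73\right) 63 + J{\left(-11 \right)} = \left(-58 - -73\right) 63 - 11 = \left(-58 + 73\right) 63 - 11 = 15 \cdot 63 - 11 = 945 - 11 = 934$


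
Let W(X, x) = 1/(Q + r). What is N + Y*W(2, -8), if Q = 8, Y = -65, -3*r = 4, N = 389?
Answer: 1517/4 ≈ 379.25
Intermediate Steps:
r = -4/3 (r = -1/3*4 = -4/3 ≈ -1.3333)
W(X, x) = 3/20 (W(X, x) = 1/(8 - 4/3) = 1/(20/3) = 3/20)
N + Y*W(2, -8) = 389 - 65*3/20 = 389 - 39/4 = 1517/4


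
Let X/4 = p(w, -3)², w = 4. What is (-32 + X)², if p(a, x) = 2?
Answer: 256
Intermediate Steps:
X = 16 (X = 4*2² = 4*4 = 16)
(-32 + X)² = (-32 + 16)² = (-16)² = 256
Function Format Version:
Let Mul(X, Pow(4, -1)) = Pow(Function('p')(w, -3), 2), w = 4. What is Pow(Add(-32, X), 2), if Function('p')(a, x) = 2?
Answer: 256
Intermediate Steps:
X = 16 (X = Mul(4, Pow(2, 2)) = Mul(4, 4) = 16)
Pow(Add(-32, X), 2) = Pow(Add(-32, 16), 2) = Pow(-16, 2) = 256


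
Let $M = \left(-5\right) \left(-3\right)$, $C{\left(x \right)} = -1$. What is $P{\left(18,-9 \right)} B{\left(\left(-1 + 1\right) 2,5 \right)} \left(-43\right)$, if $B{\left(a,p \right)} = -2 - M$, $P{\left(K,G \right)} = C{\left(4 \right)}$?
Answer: $-731$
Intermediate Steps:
$P{\left(K,G \right)} = -1$
$M = 15$
$B{\left(a,p \right)} = -17$ ($B{\left(a,p \right)} = -2 - 15 = -17$)
$P{\left(18,-9 \right)} B{\left(\left(-1 + 1\right) 2,5 \right)} \left(-43\right) = - \left(-17\right) \left(-43\right) = \left(-1\right) 731 = -731$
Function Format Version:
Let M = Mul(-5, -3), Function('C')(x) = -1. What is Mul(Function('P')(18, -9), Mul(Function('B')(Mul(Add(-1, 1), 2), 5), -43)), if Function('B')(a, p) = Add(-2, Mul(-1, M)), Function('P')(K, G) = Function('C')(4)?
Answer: -731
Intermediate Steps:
Function('P')(K, G) = -1
M = 15
Function('B')(a, p) = -17 (Function('B')(a, p) = Add(-2, Mul(-1, 15)) = Add(-2, -15) = -17)
Mul(Function('P')(18, -9), Mul(Function('B')(Mul(Add(-1, 1), 2), 5), -43)) = Mul(-1, Mul(-17, -43)) = Mul(-1, 731) = -731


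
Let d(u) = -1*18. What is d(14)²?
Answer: 324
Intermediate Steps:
d(u) = -18
d(14)² = (-18)² = 324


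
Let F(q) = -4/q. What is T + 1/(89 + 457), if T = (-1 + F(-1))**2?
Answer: 4915/546 ≈ 9.0018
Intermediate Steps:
T = 9 (T = (-1 - 4/(-1))**2 = (-1 - 4*(-1))**2 = (-1 + 4)**2 = 3**2 = 9)
T + 1/(89 + 457) = 9 + 1/(89 + 457) = 9 + 1/546 = 4915/546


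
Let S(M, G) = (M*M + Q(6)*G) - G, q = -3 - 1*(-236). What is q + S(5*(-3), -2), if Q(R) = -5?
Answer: 470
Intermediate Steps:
q = 233 (q = -3 + 236 = 233)
S(M, G) = M**2 - 6*G (S(M, G) = (M*M - 5*G) - G = (M**2 - 5*G) - G = M**2 - 6*G)
q + S(5*(-3), -2) = 233 + ((5*(-3))**2 - 6*(-2)) = 233 + ((-15)**2 + 12) = 233 + (225 + 12) = 233 + 237 = 470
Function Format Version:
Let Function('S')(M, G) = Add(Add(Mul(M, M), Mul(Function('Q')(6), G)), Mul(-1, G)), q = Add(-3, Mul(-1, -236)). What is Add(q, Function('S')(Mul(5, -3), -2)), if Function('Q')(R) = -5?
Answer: 470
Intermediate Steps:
q = 233 (q = Add(-3, 236) = 233)
Function('S')(M, G) = Add(Pow(M, 2), Mul(-6, G)) (Function('S')(M, G) = Add(Add(Mul(M, M), Mul(-5, G)), Mul(-1, G)) = Add(Add(Pow(M, 2), Mul(-5, G)), Mul(-1, G)) = Add(Pow(M, 2), Mul(-6, G)))
Add(q, Function('S')(Mul(5, -3), -2)) = Add(233, Add(Pow(Mul(5, -3), 2), Mul(-6, -2))) = Add(233, Add(Pow(-15, 2), 12)) = Add(233, Add(225, 12)) = Add(233, 237) = 470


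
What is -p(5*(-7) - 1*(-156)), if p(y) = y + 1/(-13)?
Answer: -1572/13 ≈ -120.92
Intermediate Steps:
p(y) = -1/13 + y (p(y) = y - 1/13 = -1/13 + y)
-p(5*(-7) - 1*(-156)) = -(-1/13 + (5*(-7) - 1*(-156))) = -(-1/13 + (-35 + 156)) = -(-1/13 + 121) = -1*1572/13 = -1572/13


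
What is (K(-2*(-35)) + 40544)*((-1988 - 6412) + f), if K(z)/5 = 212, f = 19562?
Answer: 464383848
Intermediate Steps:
K(z) = 1060 (K(z) = 5*212 = 1060)
(K(-2*(-35)) + 40544)*((-1988 - 6412) + f) = (1060 + 40544)*((-1988 - 6412) + 19562) = 41604*(-8400 + 19562) = 41604*11162 = 464383848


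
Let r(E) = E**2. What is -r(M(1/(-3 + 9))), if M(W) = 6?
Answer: -36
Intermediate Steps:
-r(M(1/(-3 + 9))) = -1*6**2 = -1*36 = -36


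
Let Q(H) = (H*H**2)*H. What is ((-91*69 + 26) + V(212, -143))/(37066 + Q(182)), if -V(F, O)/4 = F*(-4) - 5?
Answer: -2841/1097236442 ≈ -2.5892e-6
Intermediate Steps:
Q(H) = H**4 (Q(H) = H**3*H = H**4)
V(F, O) = 20 + 16*F (V(F, O) = -4*(F*(-4) - 5) = -4*(-4*F - 5) = -4*(-5 - 4*F) = 20 + 16*F)
((-91*69 + 26) + V(212, -143))/(37066 + Q(182)) = ((-91*69 + 26) + (20 + 16*212))/(37066 + 182**4) = ((-6279 + 26) + (20 + 3392))/(37066 + 1097199376) = (-6253 + 3412)/1097236442 = -2841*1/1097236442 = -2841/1097236442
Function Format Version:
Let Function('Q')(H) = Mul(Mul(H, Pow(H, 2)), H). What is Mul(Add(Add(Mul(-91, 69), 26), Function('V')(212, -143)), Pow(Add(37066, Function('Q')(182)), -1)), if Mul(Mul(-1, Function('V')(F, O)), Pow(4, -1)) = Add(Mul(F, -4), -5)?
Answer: Rational(-2841, 1097236442) ≈ -2.5892e-6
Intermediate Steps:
Function('Q')(H) = Pow(H, 4) (Function('Q')(H) = Mul(Pow(H, 3), H) = Pow(H, 4))
Function('V')(F, O) = Add(20, Mul(16, F)) (Function('V')(F, O) = Mul(-4, Add(Mul(F, -4), -5)) = Mul(-4, Add(Mul(-4, F), -5)) = Mul(-4, Add(-5, Mul(-4, F))) = Add(20, Mul(16, F)))
Mul(Add(Add(Mul(-91, 69), 26), Function('V')(212, -143)), Pow(Add(37066, Function('Q')(182)), -1)) = Mul(Add(Add(Mul(-91, 69), 26), Add(20, Mul(16, 212))), Pow(Add(37066, Pow(182, 4)), -1)) = Mul(Add(Add(-6279, 26), Add(20, 3392)), Pow(Add(37066, 1097199376), -1)) = Mul(Add(-6253, 3412), Pow(1097236442, -1)) = Mul(-2841, Rational(1, 1097236442)) = Rational(-2841, 1097236442)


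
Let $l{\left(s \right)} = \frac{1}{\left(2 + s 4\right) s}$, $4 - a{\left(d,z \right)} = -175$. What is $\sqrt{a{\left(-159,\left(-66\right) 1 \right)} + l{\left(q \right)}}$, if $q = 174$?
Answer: $\frac{\sqrt{660088856967}}{60726} \approx 13.379$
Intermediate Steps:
$a{\left(d,z \right)} = 179$ ($a{\left(d,z \right)} = 4 - -175 = 4 + 175 = 179$)
$l{\left(s \right)} = \frac{1}{s \left(2 + 4 s\right)}$ ($l{\left(s \right)} = \frac{1}{\left(2 + 4 s\right) s} = \frac{1}{s \left(2 + 4 s\right)}$)
$\sqrt{a{\left(-159,\left(-66\right) 1 \right)} + l{\left(q \right)}} = \sqrt{179 + \frac{1}{2 \cdot 174 \left(1 + 2 \cdot 174\right)}} = \sqrt{179 + \frac{1}{2} \cdot \frac{1}{174} \frac{1}{1 + 348}} = \sqrt{179 + \frac{1}{2} \cdot \frac{1}{174} \cdot \frac{1}{349}} = \sqrt{179 + \frac{1}{121452}} = \sqrt{\frac{21739909}{121452}} = \frac{\sqrt{660088856967}}{60726}$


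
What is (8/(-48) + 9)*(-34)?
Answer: -901/3 ≈ -300.33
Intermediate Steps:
(8/(-48) + 9)*(-34) = (8*(-1/48) + 9)*(-34) = (-⅙ + 9)*(-34) = (53/6)*(-34) = -901/3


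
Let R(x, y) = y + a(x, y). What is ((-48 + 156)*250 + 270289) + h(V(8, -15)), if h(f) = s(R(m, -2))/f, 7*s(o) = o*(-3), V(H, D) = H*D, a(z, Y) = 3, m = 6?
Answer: 83240921/280 ≈ 2.9729e+5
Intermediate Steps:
R(x, y) = 3 + y (R(x, y) = y + 3 = 3 + y)
V(H, D) = D*H
s(o) = -3*o/7 (s(o) = (o*(-3))/7 = (-3*o)/7 = -3*o/7)
h(f) = -3/(7*f) (h(f) = (-3*(3 - 2)/7)/f = (-3/7*1)/f = -3/(7*f))
((-48 + 156)*250 + 270289) + h(V(8, -15)) = ((-48 + 156)*250 + 270289) - 3/(7*((-15*8))) = (108*250 + 270289) - 3/7/(-120) = (27000 + 270289) - 3/7*(-1/120) = 297289 + 1/280 = 83240921/280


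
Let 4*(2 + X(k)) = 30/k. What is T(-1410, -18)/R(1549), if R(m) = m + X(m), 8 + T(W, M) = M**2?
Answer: 978968/4792621 ≈ 0.20427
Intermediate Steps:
X(k) = -2 + 15/(2*k) (X(k) = -2 + (30/k)/4 = -2 + 15/(2*k))
T(W, M) = -8 + M**2
R(m) = -2 + m + 15/(2*m) (R(m) = m + (-2 + 15/(2*m)) = -2 + m + 15/(2*m))
T(-1410, -18)/R(1549) = (-8 + (-18)**2)/(-2 + 1549 + (15/2)/1549) = (-8 + 324)/(-2 + 1549 + (15/2)*(1/1549)) = 316/(-2 + 1549 + 15/3098) = 316/(4792621/3098) = 316*(3098/4792621) = 978968/4792621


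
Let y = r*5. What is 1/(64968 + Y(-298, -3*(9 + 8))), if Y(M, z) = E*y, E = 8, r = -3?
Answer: 1/64848 ≈ 1.5421e-5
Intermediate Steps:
y = -15 (y = -3*5 = -15)
Y(M, z) = -120 (Y(M, z) = 8*(-15) = -120)
1/(64968 + Y(-298, -3*(9 + 8))) = 1/(64968 - 120) = 1/64848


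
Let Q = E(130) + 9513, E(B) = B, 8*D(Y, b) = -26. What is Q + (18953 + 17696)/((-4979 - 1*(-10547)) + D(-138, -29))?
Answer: 214790133/22259 ≈ 9649.6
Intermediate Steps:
D(Y, b) = -13/4 (D(Y, b) = (1/8)*(-26) = -13/4)
Q = 9643 (Q = 130 + 9513 = 9643)
Q + (18953 + 17696)/((-4979 - 1*(-10547)) + D(-138, -29)) = 9643 + (18953 + 17696)/((-4979 - 1*(-10547)) - 13/4) = 9643 + 36649/((-4979 + 10547) - 13/4) = 9643 + 36649/(5568 - 13/4) = 9643 + 36649/(22259/4) = 9643 + 36649*(4/22259) = 9643 + 146596/22259 = 214790133/22259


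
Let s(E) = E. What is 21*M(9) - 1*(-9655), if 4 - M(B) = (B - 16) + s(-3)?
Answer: 9949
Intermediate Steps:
M(B) = 23 - B (M(B) = 4 - ((B - 16) - 3) = 4 - ((-16 + B) - 3) = 4 - (-19 + B) = 4 + (19 - B) = 23 - B)
21*M(9) - 1*(-9655) = 21*(23 - 1*9) - 1*(-9655) = 21*(23 - 9) + 9655 = 21*14 + 9655 = 294 + 9655 = 9949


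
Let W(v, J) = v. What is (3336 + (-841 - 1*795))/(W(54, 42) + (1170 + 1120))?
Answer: 425/586 ≈ 0.72526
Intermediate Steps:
(3336 + (-841 - 1*795))/(W(54, 42) + (1170 + 1120)) = (3336 + (-841 - 1*795))/(54 + (1170 + 1120)) = (3336 + (-841 - 795))/(54 + 2290) = (3336 - 1636)/2344 = 1700*(1/2344) = 425/586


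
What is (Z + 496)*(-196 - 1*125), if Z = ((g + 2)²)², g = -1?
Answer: -159537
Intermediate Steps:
Z = 1 (Z = ((-1 + 2)²)² = (1²)² = 1² = 1)
(Z + 496)*(-196 - 1*125) = (1 + 496)*(-196 - 1*125) = 497*(-196 - 125) = 497*(-321) = -159537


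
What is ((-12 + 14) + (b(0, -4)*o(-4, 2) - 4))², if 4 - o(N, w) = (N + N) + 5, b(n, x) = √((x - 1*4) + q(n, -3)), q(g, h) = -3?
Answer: (2 - 7*I*√11)² ≈ -535.0 - 92.865*I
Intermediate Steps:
b(n, x) = √(-7 + x) (b(n, x) = √((x - 1*4) - 3) = √((x - 4) - 3) = √((-4 + x) - 3) = √(-7 + x))
o(N, w) = -1 - 2*N (o(N, w) = 4 - ((N + N) + 5) = 4 - (2*N + 5) = 4 - (5 + 2*N) = 4 + (-5 - 2*N) = -1 - 2*N)
((-12 + 14) + (b(0, -4)*o(-4, 2) - 4))² = ((-12 + 14) + (√(-7 - 4)*(-1 - 2*(-4)) - 4))² = (2 + (√(-11)*(-1 + 8) - 4))² = (2 + ((I*√11)*7 - 4))² = (2 + (7*I*√11 - 4))² = (2 + (-4 + 7*I*√11))² = (-2 + 7*I*√11)²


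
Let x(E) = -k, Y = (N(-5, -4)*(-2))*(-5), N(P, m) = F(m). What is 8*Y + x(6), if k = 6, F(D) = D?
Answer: -326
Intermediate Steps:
N(P, m) = m
Y = -40 (Y = -4*(-2)*(-5) = 8*(-5) = -40)
x(E) = -6 (x(E) = -1*6 = -6)
8*Y + x(6) = 8*(-40) - 6 = -320 - 6 = -326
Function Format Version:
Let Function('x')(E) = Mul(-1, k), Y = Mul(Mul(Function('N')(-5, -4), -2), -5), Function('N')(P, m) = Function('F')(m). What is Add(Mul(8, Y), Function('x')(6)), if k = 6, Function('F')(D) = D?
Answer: -326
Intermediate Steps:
Function('N')(P, m) = m
Y = -40 (Y = Mul(Mul(-4, -2), -5) = Mul(8, -5) = -40)
Function('x')(E) = -6 (Function('x')(E) = Mul(-1, 6) = -6)
Add(Mul(8, Y), Function('x')(6)) = Add(Mul(8, -40), -6) = Add(-320, -6) = -326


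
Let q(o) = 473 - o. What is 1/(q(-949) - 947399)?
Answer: -1/945977 ≈ -1.0571e-6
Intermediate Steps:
1/(q(-949) - 947399) = 1/((473 - 1*(-949)) - 947399) = 1/((473 + 949) - 947399) = 1/(1422 - 947399) = 1/(-945977) = -1/945977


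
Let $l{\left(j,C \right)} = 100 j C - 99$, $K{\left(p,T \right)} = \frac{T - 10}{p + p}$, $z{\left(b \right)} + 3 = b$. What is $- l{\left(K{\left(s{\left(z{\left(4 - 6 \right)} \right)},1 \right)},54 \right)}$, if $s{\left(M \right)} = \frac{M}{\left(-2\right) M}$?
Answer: $-48501$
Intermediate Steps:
$z{\left(b \right)} = -3 + b$
$s{\left(M \right)} = - \frac{1}{2}$ ($s{\left(M \right)} = M \left(- \frac{1}{2 M}\right) = - \frac{1}{2}$)
$K{\left(p,T \right)} = \frac{-10 + T}{2 p}$
$l{\left(j,C \right)} = -99 + 100 C j$ ($l{\left(j,C \right)} = 100 C j - 99 = -99 + 100 C j$)
$- l{\left(K{\left(s{\left(z{\left(4 - 6 \right)} \right)},1 \right)},54 \right)} = - (-99 + 100 \cdot 54 \frac{-10 + 1}{2 \left(- \frac{1}{2}\right)}) = - (-99 + 100 \cdot 54 \cdot \frac{1}{2} \left(-2\right) \left(-9\right)) = - (-99 + 100 \cdot 54 \cdot 9) = - (-99 + 48600) = \left(-1\right) 48501 = -48501$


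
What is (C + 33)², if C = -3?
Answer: 900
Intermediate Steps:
(C + 33)² = (-3 + 33)² = 30² = 900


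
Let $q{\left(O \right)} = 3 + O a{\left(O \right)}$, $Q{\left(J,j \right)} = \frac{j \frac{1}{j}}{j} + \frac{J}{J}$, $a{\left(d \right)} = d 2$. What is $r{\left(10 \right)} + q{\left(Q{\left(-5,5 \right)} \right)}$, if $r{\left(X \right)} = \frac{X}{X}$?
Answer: $\frac{172}{25} \approx 6.88$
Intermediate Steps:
$a{\left(d \right)} = 2 d$
$Q{\left(J,j \right)} = 1 + \frac{1}{j}$ ($Q{\left(J,j \right)} = 1 \frac{1}{j} + 1 = \frac{1}{j} + 1 = 1 + \frac{1}{j}$)
$r{\left(X \right)} = 1$
$q{\left(O \right)} = 3 + 2 O^{2}$ ($q{\left(O \right)} = 3 + O 2 O = 3 + 2 O^{2}$)
$r{\left(10 \right)} + q{\left(Q{\left(-5,5 \right)} \right)} = 1 + \left(3 + 2 \left(\frac{1 + 5}{5}\right)^{2}\right) = 1 + \left(3 + 2 \left(\frac{1}{5} \cdot 6\right)^{2}\right) = 1 + \left(3 + 2 \left(\frac{6}{5}\right)^{2}\right) = 1 + \left(3 + 2 \cdot \frac{36}{25}\right) = 1 + \left(3 + \frac{72}{25}\right) = 1 + \frac{147}{25} = \frac{172}{25}$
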